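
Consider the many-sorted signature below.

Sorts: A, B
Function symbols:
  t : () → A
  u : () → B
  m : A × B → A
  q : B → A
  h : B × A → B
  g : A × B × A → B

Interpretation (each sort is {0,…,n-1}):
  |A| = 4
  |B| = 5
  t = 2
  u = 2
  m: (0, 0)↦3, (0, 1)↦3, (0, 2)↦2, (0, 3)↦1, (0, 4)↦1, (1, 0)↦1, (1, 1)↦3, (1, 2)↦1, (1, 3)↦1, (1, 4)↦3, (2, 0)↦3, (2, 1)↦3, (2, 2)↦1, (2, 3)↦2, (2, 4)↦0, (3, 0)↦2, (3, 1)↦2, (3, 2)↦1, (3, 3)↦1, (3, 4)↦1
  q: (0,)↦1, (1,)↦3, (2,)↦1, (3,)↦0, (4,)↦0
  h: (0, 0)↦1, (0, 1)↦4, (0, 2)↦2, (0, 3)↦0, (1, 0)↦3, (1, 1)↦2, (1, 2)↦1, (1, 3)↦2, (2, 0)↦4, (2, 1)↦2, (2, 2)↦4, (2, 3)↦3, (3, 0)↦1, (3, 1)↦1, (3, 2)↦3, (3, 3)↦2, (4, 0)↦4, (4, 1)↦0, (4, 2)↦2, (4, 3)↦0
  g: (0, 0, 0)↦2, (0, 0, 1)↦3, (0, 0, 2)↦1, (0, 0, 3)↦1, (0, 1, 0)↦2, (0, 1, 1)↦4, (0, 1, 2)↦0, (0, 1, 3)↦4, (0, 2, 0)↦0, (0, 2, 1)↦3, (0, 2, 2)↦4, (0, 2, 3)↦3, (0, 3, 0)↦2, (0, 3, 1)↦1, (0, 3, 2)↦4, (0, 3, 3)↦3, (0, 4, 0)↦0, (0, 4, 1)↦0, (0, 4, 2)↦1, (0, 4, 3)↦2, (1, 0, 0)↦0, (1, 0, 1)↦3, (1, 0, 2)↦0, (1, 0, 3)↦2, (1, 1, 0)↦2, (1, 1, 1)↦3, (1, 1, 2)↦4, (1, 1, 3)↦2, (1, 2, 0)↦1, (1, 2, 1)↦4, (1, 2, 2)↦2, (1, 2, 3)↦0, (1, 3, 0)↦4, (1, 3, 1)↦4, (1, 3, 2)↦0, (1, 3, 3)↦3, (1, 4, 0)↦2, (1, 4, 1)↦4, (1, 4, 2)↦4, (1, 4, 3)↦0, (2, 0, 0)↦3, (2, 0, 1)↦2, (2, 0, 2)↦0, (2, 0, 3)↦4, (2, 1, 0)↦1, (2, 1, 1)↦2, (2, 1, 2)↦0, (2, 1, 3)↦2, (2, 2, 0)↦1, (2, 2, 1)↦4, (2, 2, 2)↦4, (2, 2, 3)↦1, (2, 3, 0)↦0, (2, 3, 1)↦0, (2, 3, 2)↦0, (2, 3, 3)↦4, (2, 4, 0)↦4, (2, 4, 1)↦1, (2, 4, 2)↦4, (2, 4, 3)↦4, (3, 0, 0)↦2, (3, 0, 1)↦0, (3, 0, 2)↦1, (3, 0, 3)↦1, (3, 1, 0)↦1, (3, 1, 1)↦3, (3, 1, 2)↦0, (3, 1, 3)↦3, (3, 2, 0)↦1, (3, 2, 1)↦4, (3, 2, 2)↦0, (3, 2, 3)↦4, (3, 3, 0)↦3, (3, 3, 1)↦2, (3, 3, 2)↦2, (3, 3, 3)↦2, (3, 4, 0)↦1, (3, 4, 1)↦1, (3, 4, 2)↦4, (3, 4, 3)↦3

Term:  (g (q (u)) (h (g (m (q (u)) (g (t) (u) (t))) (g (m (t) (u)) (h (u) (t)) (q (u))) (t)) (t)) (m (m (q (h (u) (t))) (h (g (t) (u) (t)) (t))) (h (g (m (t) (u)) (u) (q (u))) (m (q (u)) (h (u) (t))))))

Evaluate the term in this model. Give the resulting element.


value = 0

  u = 2
  (q (u)) = q(2,) = 1
  u = 2
  (q (u)) = q(2,) = 1
  t = 2
  u = 2
  t = 2
  (g (t) (u) (t)) = g(2, 2, 2) = 4
  (m (q (u)) (g (t) (u) (t))) = m(1, 4) = 3
  t = 2
  u = 2
  (m (t) (u)) = m(2, 2) = 1
  u = 2
  t = 2
  (h (u) (t)) = h(2, 2) = 4
  u = 2
  (q (u)) = q(2,) = 1
  (g (m (t) (u)) (h (u) (t)) (q (u))) = g(1, 4, 1) = 4
  t = 2
  (g (m (q (u)) (g (t) (u) (t))) (g (m (t) (u)) (h (u) (t)) (q (u))) (t)) = g(3, 4, 2) = 4
  t = 2
  (h (g (m (q (u)) (g (t) (u) (t))) (g (m (t) (u)) (h (u) (t)) (q (u))) (t)) (t)) = h(4, 2) = 2
  u = 2
  t = 2
  (h (u) (t)) = h(2, 2) = 4
  (q (h (u) (t))) = q(4,) = 0
  t = 2
  u = 2
  t = 2
  (g (t) (u) (t)) = g(2, 2, 2) = 4
  t = 2
  (h (g (t) (u) (t)) (t)) = h(4, 2) = 2
  (m (q (h (u) (t))) (h (g (t) (u) (t)) (t))) = m(0, 2) = 2
  t = 2
  u = 2
  (m (t) (u)) = m(2, 2) = 1
  u = 2
  u = 2
  (q (u)) = q(2,) = 1
  (g (m (t) (u)) (u) (q (u))) = g(1, 2, 1) = 4
  u = 2
  (q (u)) = q(2,) = 1
  u = 2
  t = 2
  (h (u) (t)) = h(2, 2) = 4
  (m (q (u)) (h (u) (t))) = m(1, 4) = 3
  (h (g (m (t) (u)) (u) (q (u))) (m (q (u)) (h (u) (t)))) = h(4, 3) = 0
  (m (m (q (h (u) (t))) (h (g (t) (u) (t)) (t))) (h (g (m (t) (u)) (u) (q (u))) (m (q (u)) (h (u) (t))))) = m(2, 0) = 3
  (g (q (u)) (h (g (m (q (u)) (g (t) (u) (t))) (g (m (t) (u)) (h (u) (t)) (q (u))) (t)) (t)) (m (m (q (h (u) (t))) (h (g (t) (u) (t)) (t))) (h (g (m (t) (u)) (u) (q (u))) (m (q (u)) (h (u) (t)))))) = g(1, 2, 3) = 0


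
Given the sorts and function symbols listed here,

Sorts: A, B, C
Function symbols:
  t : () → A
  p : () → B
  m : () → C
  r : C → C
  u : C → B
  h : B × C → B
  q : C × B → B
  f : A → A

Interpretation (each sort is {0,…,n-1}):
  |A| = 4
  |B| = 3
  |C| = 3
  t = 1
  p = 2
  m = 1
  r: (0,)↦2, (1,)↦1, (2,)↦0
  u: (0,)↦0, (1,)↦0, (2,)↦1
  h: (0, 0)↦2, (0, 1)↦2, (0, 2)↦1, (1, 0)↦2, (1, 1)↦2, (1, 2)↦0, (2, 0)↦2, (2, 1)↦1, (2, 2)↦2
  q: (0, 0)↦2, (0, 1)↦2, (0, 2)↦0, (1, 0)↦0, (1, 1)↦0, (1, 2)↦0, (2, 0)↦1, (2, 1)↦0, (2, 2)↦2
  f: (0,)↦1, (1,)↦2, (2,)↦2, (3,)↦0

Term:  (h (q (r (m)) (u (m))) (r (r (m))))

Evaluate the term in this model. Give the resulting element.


  m = 1
  (r (m)) = r(1,) = 1
  m = 1
  (u (m)) = u(1,) = 0
  (q (r (m)) (u (m))) = q(1, 0) = 0
  m = 1
  (r (m)) = r(1,) = 1
  (r (r (m))) = r(1,) = 1
  (h (q (r (m)) (u (m))) (r (r (m)))) = h(0, 1) = 2

value = 2


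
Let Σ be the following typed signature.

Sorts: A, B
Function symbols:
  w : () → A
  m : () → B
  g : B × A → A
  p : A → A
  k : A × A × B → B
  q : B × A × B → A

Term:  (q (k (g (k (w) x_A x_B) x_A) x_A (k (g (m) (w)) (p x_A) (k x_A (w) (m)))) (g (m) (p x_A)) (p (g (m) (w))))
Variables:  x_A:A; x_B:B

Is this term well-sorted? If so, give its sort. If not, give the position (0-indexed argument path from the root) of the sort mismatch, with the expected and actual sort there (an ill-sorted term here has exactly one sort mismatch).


ill-sorted at position [2]: expected B, got A

        (w) : A
        x_A : A
        x_B : B
      (k (w) x_A x_B) : B
      x_A : A
    (g (k (w) x_A x_B) x_A) : A
    x_A : A
        (m) : B
        (w) : A
      (g (m) (w)) : A
        x_A : A
      (p x_A) : A
        x_A : A
        (w) : A
        (m) : B
      (k x_A (w) (m)) : B
    (k (g (m) (w)) (p x_A) (k x_A (w) (m))) : B
  (k (g (k (w) x_A x_B) x_A) x_A (k (g (m) (w)) (p x_A) (k x_A (w) (m)))) : B
    (m) : B
      x_A : A
    (p x_A) : A
  (g (m) (p x_A)) : A
      (m) : B
      (w) : A
    (g (m) (w)) : A
  (p (g (m) (w))) : A
(q (k (g (k (w) x_A x_B) x_A) x_A (k (g (m) (w)) (p x_A) (k x_A (w) (m)))) (g (m) (p x_A)) (p (g (m) (w)))) : ✗ arg 2 at [2] has sort A, expected B


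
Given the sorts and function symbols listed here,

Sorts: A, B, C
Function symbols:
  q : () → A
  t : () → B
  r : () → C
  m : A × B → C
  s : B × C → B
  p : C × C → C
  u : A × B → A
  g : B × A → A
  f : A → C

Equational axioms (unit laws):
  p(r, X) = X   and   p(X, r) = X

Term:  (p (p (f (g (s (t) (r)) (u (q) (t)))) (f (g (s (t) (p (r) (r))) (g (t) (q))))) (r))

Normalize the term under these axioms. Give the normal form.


1. (p (p (f (g (s (t) (r)) (u (q) (t)))) (f (g (s (t) (p (r) (r))) (g (t) (q))))) (r))  →  (p (f (g (s (t) (r)) (u (q) (t)))) (f (g (s (t) (p (r) (r))) (g (t) (q)))))
2. (p (f (g (s (t) (r)) (u (q) (t)))) (f (g (s (t) (p (r) (r))) (g (t) (q)))))  →  (p (f (g (s (t) (r)) (u (q) (t)))) (f (g (s (t) (r)) (g (t) (q)))))

normal form = (p (f (g (s (t) (r)) (u (q) (t)))) (f (g (s (t) (r)) (g (t) (q)))))


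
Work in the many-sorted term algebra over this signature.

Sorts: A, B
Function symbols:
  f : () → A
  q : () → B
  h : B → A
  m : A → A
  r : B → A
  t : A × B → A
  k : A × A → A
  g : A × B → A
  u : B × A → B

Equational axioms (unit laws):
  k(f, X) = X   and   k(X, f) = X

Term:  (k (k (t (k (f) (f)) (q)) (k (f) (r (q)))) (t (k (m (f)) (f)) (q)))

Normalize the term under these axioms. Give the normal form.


normal form = (k (k (t (f) (q)) (r (q))) (t (m (f)) (q)))

1. (k (k (t (k (f) (f)) (q)) (k (f) (r (q)))) (t (k (m (f)) (f)) (q)))  →  (k (k (t (f) (q)) (k (f) (r (q)))) (t (k (m (f)) (f)) (q)))
2. (k (k (t (f) (q)) (k (f) (r (q)))) (t (k (m (f)) (f)) (q)))  →  (k (k (t (f) (q)) (r (q))) (t (k (m (f)) (f)) (q)))
3. (k (k (t (f) (q)) (r (q))) (t (k (m (f)) (f)) (q)))  →  (k (k (t (f) (q)) (r (q))) (t (m (f)) (q)))


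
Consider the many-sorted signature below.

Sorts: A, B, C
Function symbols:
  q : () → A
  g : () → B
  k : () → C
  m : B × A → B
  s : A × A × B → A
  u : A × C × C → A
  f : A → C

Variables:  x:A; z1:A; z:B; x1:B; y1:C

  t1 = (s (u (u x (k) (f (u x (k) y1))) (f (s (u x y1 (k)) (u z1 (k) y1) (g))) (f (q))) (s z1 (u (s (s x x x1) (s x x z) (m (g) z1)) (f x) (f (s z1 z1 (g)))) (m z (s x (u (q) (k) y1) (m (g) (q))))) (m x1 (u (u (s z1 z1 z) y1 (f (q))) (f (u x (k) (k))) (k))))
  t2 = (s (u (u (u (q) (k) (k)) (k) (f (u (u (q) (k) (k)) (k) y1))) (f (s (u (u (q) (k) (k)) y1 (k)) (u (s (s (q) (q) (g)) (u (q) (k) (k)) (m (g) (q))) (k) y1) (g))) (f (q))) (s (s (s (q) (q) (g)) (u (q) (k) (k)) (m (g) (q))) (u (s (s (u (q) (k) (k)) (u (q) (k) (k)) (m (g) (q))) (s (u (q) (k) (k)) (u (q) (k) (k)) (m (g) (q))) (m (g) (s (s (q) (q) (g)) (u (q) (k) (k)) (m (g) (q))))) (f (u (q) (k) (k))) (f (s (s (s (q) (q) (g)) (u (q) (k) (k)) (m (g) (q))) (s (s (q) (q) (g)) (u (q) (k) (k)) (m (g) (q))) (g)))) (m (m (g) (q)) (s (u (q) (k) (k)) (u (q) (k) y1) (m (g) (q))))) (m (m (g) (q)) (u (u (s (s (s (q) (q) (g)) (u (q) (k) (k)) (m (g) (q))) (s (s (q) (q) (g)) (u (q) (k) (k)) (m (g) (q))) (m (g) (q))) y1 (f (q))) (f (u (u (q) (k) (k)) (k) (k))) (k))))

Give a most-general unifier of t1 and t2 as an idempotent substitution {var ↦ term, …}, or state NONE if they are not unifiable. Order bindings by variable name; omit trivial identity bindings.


{x ↦ (u (q) (k) (k)), x1 ↦ (m (g) (q)), z ↦ (m (g) (q)), z1 ↦ (s (s (q) (q) (g)) (u (q) (k) (k)) (m (g) (q)))}


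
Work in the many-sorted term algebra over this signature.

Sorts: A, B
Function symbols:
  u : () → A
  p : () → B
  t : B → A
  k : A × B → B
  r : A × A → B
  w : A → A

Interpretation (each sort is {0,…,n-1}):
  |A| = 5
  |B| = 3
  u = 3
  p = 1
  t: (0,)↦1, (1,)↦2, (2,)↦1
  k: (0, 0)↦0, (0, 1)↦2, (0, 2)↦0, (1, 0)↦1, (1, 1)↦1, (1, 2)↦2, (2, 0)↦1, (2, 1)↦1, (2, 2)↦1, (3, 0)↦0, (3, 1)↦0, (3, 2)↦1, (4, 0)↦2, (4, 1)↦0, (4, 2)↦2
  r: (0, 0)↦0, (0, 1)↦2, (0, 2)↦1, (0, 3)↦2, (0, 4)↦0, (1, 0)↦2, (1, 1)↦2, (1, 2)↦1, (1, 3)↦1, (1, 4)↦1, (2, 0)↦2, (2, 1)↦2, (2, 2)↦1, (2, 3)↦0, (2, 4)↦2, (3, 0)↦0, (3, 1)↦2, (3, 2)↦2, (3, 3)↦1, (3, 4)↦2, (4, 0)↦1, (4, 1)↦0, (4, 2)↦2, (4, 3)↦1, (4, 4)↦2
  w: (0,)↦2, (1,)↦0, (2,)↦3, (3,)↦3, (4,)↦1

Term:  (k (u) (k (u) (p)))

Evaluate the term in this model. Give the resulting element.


  u = 3
  u = 3
  p = 1
  (k (u) (p)) = k(3, 1) = 0
  (k (u) (k (u) (p))) = k(3, 0) = 0

value = 0


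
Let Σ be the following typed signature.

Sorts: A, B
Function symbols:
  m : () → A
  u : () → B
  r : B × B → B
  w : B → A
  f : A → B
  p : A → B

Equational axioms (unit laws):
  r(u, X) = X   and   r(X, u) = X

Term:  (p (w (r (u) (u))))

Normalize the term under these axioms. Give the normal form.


1. (p (w (r (u) (u))))  →  (p (w (u)))

normal form = (p (w (u)))


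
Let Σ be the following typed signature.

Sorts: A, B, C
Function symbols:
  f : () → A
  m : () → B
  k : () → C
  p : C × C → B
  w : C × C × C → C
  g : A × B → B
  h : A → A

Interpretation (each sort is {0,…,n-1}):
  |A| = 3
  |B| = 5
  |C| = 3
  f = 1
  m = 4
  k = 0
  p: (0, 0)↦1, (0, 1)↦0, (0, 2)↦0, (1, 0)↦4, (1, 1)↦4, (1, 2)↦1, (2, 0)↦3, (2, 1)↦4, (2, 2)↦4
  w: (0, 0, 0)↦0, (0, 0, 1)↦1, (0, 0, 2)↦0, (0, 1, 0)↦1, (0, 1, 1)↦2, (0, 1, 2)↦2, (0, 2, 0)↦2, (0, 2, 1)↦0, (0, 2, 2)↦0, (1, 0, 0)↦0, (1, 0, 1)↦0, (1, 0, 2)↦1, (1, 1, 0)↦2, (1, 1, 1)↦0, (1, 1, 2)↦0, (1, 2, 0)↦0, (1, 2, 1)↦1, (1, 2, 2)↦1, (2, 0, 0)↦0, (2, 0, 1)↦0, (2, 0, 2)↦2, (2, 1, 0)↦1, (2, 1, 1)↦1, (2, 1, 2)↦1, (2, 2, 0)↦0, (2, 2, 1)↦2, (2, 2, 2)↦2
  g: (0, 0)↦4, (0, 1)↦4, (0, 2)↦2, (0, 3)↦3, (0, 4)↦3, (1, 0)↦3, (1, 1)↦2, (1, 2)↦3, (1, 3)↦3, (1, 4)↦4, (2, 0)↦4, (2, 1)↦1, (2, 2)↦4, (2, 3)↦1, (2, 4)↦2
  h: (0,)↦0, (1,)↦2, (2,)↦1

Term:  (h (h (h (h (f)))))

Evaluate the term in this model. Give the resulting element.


value = 1

  f = 1
  (h (f)) = h(1,) = 2
  (h (h (f))) = h(2,) = 1
  (h (h (h (f)))) = h(1,) = 2
  (h (h (h (h (f))))) = h(2,) = 1


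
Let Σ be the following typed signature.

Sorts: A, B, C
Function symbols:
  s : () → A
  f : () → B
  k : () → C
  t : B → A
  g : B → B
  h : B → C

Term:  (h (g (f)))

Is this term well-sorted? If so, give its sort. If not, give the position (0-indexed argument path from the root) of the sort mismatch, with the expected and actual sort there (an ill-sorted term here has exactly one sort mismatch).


    (f) : B
  (g (f)) : B
(h (g (f))) : C

well-sorted; sort = C


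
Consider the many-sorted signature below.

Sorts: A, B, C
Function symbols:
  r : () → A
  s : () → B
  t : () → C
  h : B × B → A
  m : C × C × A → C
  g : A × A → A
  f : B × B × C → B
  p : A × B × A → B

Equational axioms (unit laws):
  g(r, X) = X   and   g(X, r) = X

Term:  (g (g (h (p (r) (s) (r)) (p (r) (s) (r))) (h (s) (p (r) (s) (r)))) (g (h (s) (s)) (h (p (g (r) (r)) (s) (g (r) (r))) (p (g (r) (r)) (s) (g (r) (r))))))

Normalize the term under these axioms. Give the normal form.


1. (g (g (h (p (r) (s) (r)) (p (r) (s) (r))) (h (s) (p (r) (s) (r)))) (g (h (s) (s)) (h (p (g (r) (r)) (s) (g (r) (r))) (p (g (r) (r)) (s) (g (r) (r))))))  →  (g (g (h (p (r) (s) (r)) (p (r) (s) (r))) (h (s) (p (r) (s) (r)))) (g (h (s) (s)) (h (p (r) (s) (g (r) (r))) (p (g (r) (r)) (s) (g (r) (r))))))
2. (g (g (h (p (r) (s) (r)) (p (r) (s) (r))) (h (s) (p (r) (s) (r)))) (g (h (s) (s)) (h (p (r) (s) (g (r) (r))) (p (g (r) (r)) (s) (g (r) (r))))))  →  (g (g (h (p (r) (s) (r)) (p (r) (s) (r))) (h (s) (p (r) (s) (r)))) (g (h (s) (s)) (h (p (r) (s) (r)) (p (g (r) (r)) (s) (g (r) (r))))))
3. (g (g (h (p (r) (s) (r)) (p (r) (s) (r))) (h (s) (p (r) (s) (r)))) (g (h (s) (s)) (h (p (r) (s) (r)) (p (g (r) (r)) (s) (g (r) (r))))))  →  (g (g (h (p (r) (s) (r)) (p (r) (s) (r))) (h (s) (p (r) (s) (r)))) (g (h (s) (s)) (h (p (r) (s) (r)) (p (r) (s) (g (r) (r))))))
4. (g (g (h (p (r) (s) (r)) (p (r) (s) (r))) (h (s) (p (r) (s) (r)))) (g (h (s) (s)) (h (p (r) (s) (r)) (p (r) (s) (g (r) (r))))))  →  (g (g (h (p (r) (s) (r)) (p (r) (s) (r))) (h (s) (p (r) (s) (r)))) (g (h (s) (s)) (h (p (r) (s) (r)) (p (r) (s) (r)))))

normal form = (g (g (h (p (r) (s) (r)) (p (r) (s) (r))) (h (s) (p (r) (s) (r)))) (g (h (s) (s)) (h (p (r) (s) (r)) (p (r) (s) (r)))))


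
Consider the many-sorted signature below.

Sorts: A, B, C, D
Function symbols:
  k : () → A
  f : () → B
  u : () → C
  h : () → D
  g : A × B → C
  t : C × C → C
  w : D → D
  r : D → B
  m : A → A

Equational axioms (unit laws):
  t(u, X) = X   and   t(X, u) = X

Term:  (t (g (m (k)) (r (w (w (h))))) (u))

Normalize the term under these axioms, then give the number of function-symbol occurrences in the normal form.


size = 7

1. (t (g (m (k)) (r (w (w (h))))) (u))  →  (g (m (k)) (r (w (w (h)))))
normal form: (g (m (k)) (r (w (w (h)))))


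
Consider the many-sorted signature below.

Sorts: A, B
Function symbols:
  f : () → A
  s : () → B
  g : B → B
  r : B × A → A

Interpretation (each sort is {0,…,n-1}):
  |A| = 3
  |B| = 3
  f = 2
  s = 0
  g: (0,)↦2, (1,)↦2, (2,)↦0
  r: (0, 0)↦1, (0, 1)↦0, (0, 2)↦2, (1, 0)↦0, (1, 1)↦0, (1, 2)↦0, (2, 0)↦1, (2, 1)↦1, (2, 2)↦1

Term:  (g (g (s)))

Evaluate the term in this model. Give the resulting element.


value = 0

  s = 0
  (g (s)) = g(0,) = 2
  (g (g (s))) = g(2,) = 0


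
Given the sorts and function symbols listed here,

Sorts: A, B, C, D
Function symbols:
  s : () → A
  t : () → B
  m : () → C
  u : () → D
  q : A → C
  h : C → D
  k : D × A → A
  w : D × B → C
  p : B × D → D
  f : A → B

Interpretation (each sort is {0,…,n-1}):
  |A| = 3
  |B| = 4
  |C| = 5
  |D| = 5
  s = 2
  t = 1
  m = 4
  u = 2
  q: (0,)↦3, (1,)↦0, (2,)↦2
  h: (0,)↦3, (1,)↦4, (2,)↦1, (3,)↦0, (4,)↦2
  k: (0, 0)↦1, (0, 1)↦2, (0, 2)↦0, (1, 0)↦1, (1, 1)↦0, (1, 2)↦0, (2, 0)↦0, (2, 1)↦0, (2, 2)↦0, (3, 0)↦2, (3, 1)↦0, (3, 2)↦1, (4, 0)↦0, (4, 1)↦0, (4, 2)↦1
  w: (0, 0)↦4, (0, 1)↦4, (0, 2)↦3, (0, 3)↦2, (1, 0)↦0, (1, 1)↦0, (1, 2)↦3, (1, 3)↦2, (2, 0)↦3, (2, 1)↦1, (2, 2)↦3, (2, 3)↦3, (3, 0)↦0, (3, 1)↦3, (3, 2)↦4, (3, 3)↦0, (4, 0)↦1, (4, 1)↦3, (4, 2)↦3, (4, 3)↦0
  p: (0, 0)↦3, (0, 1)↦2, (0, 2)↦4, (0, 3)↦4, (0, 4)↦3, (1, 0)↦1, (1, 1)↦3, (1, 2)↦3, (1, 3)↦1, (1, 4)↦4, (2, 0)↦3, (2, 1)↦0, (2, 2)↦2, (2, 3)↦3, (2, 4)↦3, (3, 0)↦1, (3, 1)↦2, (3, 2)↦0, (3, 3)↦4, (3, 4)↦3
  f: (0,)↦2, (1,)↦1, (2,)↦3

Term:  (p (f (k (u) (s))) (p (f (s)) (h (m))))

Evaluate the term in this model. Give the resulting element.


value = 3

  u = 2
  s = 2
  (k (u) (s)) = k(2, 2) = 0
  (f (k (u) (s))) = f(0,) = 2
  s = 2
  (f (s)) = f(2,) = 3
  m = 4
  (h (m)) = h(4,) = 2
  (p (f (s)) (h (m))) = p(3, 2) = 0
  (p (f (k (u) (s))) (p (f (s)) (h (m)))) = p(2, 0) = 3


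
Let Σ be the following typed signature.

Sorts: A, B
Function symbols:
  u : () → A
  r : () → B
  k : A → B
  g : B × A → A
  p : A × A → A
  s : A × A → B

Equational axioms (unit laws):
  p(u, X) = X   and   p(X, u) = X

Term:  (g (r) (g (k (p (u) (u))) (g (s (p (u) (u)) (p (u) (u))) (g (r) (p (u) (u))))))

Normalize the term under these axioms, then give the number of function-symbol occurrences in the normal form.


1. (g (r) (g (k (p (u) (u))) (g (s (p (u) (u)) (p (u) (u))) (g (r) (p (u) (u))))))  →  (g (r) (g (k (u)) (g (s (p (u) (u)) (p (u) (u))) (g (r) (p (u) (u))))))
2. (g (r) (g (k (u)) (g (s (p (u) (u)) (p (u) (u))) (g (r) (p (u) (u))))))  →  (g (r) (g (k (u)) (g (s (u) (p (u) (u))) (g (r) (p (u) (u))))))
3. (g (r) (g (k (u)) (g (s (u) (p (u) (u))) (g (r) (p (u) (u))))))  →  (g (r) (g (k (u)) (g (s (u) (u)) (g (r) (p (u) (u))))))
4. (g (r) (g (k (u)) (g (s (u) (u)) (g (r) (p (u) (u))))))  →  (g (r) (g (k (u)) (g (s (u) (u)) (g (r) (u)))))
normal form: (g (r) (g (k (u)) (g (s (u) (u)) (g (r) (u)))))

size = 12


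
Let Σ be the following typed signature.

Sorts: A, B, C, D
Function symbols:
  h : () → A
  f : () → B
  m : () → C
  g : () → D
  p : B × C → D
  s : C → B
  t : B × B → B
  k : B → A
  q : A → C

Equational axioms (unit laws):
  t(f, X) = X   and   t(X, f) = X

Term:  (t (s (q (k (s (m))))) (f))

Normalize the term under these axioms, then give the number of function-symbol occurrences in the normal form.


1. (t (s (q (k (s (m))))) (f))  →  (s (q (k (s (m)))))
normal form: (s (q (k (s (m)))))

size = 5


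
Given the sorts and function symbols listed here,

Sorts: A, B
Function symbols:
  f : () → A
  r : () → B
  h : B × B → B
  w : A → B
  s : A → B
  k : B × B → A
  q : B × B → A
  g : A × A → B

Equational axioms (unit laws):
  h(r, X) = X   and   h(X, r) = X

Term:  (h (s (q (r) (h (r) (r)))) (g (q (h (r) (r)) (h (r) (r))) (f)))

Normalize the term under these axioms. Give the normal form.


1. (h (s (q (r) (h (r) (r)))) (g (q (h (r) (r)) (h (r) (r))) (f)))  →  (h (s (q (r) (r))) (g (q (h (r) (r)) (h (r) (r))) (f)))
2. (h (s (q (r) (r))) (g (q (h (r) (r)) (h (r) (r))) (f)))  →  (h (s (q (r) (r))) (g (q (r) (h (r) (r))) (f)))
3. (h (s (q (r) (r))) (g (q (r) (h (r) (r))) (f)))  →  (h (s (q (r) (r))) (g (q (r) (r)) (f)))

normal form = (h (s (q (r) (r))) (g (q (r) (r)) (f)))


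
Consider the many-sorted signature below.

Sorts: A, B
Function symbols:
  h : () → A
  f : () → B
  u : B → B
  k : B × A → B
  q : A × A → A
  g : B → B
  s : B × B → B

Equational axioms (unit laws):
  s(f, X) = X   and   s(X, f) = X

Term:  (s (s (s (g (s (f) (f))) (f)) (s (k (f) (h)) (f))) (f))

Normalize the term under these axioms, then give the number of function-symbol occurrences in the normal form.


size = 6

1. (s (s (s (g (s (f) (f))) (f)) (s (k (f) (h)) (f))) (f))  →  (s (s (g (s (f) (f))) (f)) (s (k (f) (h)) (f)))
2. (s (s (g (s (f) (f))) (f)) (s (k (f) (h)) (f)))  →  (s (g (s (f) (f))) (s (k (f) (h)) (f)))
3. (s (g (s (f) (f))) (s (k (f) (h)) (f)))  →  (s (g (f)) (s (k (f) (h)) (f)))
4. (s (g (f)) (s (k (f) (h)) (f)))  →  (s (g (f)) (k (f) (h)))
normal form: (s (g (f)) (k (f) (h)))


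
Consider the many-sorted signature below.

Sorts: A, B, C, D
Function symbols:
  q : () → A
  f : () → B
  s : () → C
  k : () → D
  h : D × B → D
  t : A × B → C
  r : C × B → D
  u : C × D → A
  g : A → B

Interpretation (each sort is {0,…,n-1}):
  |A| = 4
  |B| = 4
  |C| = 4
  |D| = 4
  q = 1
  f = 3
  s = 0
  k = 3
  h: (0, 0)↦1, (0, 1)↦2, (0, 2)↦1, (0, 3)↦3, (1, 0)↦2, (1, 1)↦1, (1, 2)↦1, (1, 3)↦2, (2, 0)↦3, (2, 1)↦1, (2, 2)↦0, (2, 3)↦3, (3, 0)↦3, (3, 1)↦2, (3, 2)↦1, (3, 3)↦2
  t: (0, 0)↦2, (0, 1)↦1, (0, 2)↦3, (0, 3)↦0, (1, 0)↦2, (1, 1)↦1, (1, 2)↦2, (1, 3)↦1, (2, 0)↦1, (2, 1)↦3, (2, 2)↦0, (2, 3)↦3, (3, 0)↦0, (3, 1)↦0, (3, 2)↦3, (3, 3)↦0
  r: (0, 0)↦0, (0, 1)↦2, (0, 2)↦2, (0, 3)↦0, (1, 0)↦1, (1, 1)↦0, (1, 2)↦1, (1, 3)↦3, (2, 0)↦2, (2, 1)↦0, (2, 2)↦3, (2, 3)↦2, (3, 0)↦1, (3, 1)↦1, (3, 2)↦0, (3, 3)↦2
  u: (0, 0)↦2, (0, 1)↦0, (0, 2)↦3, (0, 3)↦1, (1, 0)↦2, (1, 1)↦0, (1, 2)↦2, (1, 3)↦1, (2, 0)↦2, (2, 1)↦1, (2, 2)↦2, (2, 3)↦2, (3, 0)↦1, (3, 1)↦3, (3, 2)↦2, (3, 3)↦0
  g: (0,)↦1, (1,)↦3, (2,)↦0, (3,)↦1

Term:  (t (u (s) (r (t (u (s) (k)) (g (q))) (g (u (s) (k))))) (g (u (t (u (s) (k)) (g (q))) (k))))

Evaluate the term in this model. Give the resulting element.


  s = 0
  s = 0
  k = 3
  (u (s) (k)) = u(0, 3) = 1
  q = 1
  (g (q)) = g(1,) = 3
  (t (u (s) (k)) (g (q))) = t(1, 3) = 1
  s = 0
  k = 3
  (u (s) (k)) = u(0, 3) = 1
  (g (u (s) (k))) = g(1,) = 3
  (r (t (u (s) (k)) (g (q))) (g (u (s) (k)))) = r(1, 3) = 3
  (u (s) (r (t (u (s) (k)) (g (q))) (g (u (s) (k))))) = u(0, 3) = 1
  s = 0
  k = 3
  (u (s) (k)) = u(0, 3) = 1
  q = 1
  (g (q)) = g(1,) = 3
  (t (u (s) (k)) (g (q))) = t(1, 3) = 1
  k = 3
  (u (t (u (s) (k)) (g (q))) (k)) = u(1, 3) = 1
  (g (u (t (u (s) (k)) (g (q))) (k))) = g(1,) = 3
  (t (u (s) (r (t (u (s) (k)) (g (q))) (g (u (s) (k))))) (g (u (t (u (s) (k)) (g (q))) (k)))) = t(1, 3) = 1

value = 1


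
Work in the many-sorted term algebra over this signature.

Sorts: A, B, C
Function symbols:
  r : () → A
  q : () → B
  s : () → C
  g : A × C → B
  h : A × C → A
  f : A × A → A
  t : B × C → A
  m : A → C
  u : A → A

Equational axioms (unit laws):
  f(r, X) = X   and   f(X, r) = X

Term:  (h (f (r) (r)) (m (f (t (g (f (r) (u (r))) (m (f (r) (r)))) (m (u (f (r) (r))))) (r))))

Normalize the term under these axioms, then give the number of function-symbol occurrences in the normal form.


size = 12

1. (h (f (r) (r)) (m (f (t (g (f (r) (u (r))) (m (f (r) (r)))) (m (u (f (r) (r))))) (r))))  →  (h (r) (m (f (t (g (f (r) (u (r))) (m (f (r) (r)))) (m (u (f (r) (r))))) (r))))
2. (h (r) (m (f (t (g (f (r) (u (r))) (m (f (r) (r)))) (m (u (f (r) (r))))) (r))))  →  (h (r) (m (t (g (f (r) (u (r))) (m (f (r) (r)))) (m (u (f (r) (r)))))))
3. (h (r) (m (t (g (f (r) (u (r))) (m (f (r) (r)))) (m (u (f (r) (r)))))))  →  (h (r) (m (t (g (u (r)) (m (f (r) (r)))) (m (u (f (r) (r)))))))
4. (h (r) (m (t (g (u (r)) (m (f (r) (r)))) (m (u (f (r) (r)))))))  →  (h (r) (m (t (g (u (r)) (m (r))) (m (u (f (r) (r)))))))
5. (h (r) (m (t (g (u (r)) (m (r))) (m (u (f (r) (r)))))))  →  (h (r) (m (t (g (u (r)) (m (r))) (m (u (r))))))
normal form: (h (r) (m (t (g (u (r)) (m (r))) (m (u (r))))))


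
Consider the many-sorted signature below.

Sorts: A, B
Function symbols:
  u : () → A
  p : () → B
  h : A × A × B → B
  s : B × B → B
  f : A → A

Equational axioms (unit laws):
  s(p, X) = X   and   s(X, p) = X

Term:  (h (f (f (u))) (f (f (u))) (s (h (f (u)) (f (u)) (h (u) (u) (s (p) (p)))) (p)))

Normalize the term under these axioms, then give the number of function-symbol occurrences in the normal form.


1. (h (f (f (u))) (f (f (u))) (s (h (f (u)) (f (u)) (h (u) (u) (s (p) (p)))) (p)))  →  (h (f (f (u))) (f (f (u))) (h (f (u)) (f (u)) (h (u) (u) (s (p) (p)))))
2. (h (f (f (u))) (f (f (u))) (h (f (u)) (f (u)) (h (u) (u) (s (p) (p)))))  →  (h (f (f (u))) (f (f (u))) (h (f (u)) (f (u)) (h (u) (u) (p))))
normal form: (h (f (f (u))) (f (f (u))) (h (f (u)) (f (u)) (h (u) (u) (p))))

size = 16


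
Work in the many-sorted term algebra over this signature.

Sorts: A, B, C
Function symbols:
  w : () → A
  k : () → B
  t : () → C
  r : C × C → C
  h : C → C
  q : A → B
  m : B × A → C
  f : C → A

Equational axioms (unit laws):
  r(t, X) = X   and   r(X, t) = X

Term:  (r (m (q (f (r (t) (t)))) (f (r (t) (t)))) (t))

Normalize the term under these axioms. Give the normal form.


1. (r (m (q (f (r (t) (t)))) (f (r (t) (t)))) (t))  →  (m (q (f (r (t) (t)))) (f (r (t) (t))))
2. (m (q (f (r (t) (t)))) (f (r (t) (t))))  →  (m (q (f (t))) (f (r (t) (t))))
3. (m (q (f (t))) (f (r (t) (t))))  →  (m (q (f (t))) (f (t)))

normal form = (m (q (f (t))) (f (t)))


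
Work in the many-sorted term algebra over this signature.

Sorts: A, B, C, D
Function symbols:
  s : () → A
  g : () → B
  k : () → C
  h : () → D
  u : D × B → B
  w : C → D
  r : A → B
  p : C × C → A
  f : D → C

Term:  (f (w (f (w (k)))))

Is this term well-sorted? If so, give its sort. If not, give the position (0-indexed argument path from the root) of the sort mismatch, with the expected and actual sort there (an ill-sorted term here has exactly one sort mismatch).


        (k) : C
      (w (k)) : D
    (f (w (k))) : C
  (w (f (w (k)))) : D
(f (w (f (w (k))))) : C

well-sorted; sort = C


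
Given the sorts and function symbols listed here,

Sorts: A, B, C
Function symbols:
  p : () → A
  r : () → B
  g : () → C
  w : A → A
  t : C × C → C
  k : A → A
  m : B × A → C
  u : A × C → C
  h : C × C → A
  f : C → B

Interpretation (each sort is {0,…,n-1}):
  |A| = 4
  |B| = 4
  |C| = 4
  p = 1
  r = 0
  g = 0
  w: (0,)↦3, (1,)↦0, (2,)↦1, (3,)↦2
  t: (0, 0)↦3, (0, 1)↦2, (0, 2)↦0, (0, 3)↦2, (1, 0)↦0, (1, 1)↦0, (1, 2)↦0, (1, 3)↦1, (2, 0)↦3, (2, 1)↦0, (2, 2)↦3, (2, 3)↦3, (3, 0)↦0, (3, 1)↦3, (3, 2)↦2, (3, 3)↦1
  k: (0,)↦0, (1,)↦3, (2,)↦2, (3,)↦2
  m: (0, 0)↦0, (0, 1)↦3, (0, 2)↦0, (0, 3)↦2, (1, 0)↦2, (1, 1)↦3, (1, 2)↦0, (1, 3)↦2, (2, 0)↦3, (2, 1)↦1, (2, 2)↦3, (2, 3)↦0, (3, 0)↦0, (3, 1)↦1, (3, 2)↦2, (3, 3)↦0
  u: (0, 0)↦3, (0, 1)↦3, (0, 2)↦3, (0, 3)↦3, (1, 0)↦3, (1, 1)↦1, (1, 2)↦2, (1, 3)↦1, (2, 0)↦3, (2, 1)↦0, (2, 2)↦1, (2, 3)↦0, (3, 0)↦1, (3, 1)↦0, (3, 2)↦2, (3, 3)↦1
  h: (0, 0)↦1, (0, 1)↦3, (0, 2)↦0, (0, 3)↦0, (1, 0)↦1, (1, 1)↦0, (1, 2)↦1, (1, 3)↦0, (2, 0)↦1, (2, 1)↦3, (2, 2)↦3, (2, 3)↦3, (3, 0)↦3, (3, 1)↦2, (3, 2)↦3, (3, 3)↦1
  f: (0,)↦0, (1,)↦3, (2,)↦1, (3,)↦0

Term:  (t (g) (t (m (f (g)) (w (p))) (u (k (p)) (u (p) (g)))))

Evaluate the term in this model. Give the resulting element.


value = 0

  g = 0
  g = 0
  (f (g)) = f(0,) = 0
  p = 1
  (w (p)) = w(1,) = 0
  (m (f (g)) (w (p))) = m(0, 0) = 0
  p = 1
  (k (p)) = k(1,) = 3
  p = 1
  g = 0
  (u (p) (g)) = u(1, 0) = 3
  (u (k (p)) (u (p) (g))) = u(3, 3) = 1
  (t (m (f (g)) (w (p))) (u (k (p)) (u (p) (g)))) = t(0, 1) = 2
  (t (g) (t (m (f (g)) (w (p))) (u (k (p)) (u (p) (g))))) = t(0, 2) = 0


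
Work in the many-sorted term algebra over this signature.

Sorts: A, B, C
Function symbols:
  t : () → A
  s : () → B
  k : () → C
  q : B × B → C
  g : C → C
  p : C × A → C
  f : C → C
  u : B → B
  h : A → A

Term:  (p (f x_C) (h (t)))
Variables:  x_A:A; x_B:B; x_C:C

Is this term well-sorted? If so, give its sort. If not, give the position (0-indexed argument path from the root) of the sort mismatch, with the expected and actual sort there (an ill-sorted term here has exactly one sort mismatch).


    x_C : C
  (f x_C) : C
    (t) : A
  (h (t)) : A
(p (f x_C) (h (t))) : C

well-sorted; sort = C


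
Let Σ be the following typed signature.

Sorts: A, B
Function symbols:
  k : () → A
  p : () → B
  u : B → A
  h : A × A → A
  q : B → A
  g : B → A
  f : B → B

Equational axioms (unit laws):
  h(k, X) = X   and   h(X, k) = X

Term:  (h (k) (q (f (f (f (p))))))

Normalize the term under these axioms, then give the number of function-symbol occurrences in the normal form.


1. (h (k) (q (f (f (f (p))))))  →  (q (f (f (f (p)))))
normal form: (q (f (f (f (p)))))

size = 5


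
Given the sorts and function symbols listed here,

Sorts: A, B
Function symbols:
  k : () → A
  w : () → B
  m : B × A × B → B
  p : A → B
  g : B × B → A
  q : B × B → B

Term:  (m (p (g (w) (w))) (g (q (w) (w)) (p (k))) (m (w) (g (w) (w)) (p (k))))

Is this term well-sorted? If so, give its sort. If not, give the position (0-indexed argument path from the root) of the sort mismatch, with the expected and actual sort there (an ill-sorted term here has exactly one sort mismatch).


      (w) : B
      (w) : B
    (g (w) (w)) : A
  (p (g (w) (w))) : B
      (w) : B
      (w) : B
    (q (w) (w)) : B
      (k) : A
    (p (k)) : B
  (g (q (w) (w)) (p (k))) : A
    (w) : B
      (w) : B
      (w) : B
    (g (w) (w)) : A
      (k) : A
    (p (k)) : B
  (m (w) (g (w) (w)) (p (k))) : B
(m (p (g (w) (w))) (g (q (w) (w)) (p (k))) (m (w) (g (w) (w)) (p (k)))) : B

well-sorted; sort = B


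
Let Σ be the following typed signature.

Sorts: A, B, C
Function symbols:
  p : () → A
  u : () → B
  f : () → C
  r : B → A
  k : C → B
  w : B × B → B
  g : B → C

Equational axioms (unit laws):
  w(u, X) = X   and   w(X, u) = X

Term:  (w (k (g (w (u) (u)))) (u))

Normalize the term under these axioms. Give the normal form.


normal form = (k (g (u)))

1. (w (k (g (w (u) (u)))) (u))  →  (k (g (w (u) (u))))
2. (k (g (w (u) (u))))  →  (k (g (u)))


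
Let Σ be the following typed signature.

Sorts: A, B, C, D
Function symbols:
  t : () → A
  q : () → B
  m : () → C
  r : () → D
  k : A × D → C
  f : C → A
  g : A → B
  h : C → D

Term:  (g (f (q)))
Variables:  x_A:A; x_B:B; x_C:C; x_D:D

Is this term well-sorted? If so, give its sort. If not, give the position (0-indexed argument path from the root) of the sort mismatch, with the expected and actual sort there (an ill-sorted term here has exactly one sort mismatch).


ill-sorted at position [0, 0]: expected C, got B

    (q) : B
  (f (q)) : ✗ arg 0 at [0, 0] has sort B, expected C


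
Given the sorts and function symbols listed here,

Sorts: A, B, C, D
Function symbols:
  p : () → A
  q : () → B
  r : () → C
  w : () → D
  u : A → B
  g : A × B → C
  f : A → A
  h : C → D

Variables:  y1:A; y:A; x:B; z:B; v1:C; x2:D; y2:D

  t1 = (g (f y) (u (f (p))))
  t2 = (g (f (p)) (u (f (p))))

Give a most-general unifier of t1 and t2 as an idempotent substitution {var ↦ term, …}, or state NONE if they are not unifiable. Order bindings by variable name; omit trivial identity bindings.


{y ↦ (p)}


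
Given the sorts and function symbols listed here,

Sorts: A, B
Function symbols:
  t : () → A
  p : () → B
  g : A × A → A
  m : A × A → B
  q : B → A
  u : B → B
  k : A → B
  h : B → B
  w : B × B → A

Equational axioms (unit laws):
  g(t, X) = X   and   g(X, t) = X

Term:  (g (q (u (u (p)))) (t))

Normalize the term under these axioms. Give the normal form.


1. (g (q (u (u (p)))) (t))  →  (q (u (u (p))))

normal form = (q (u (u (p))))


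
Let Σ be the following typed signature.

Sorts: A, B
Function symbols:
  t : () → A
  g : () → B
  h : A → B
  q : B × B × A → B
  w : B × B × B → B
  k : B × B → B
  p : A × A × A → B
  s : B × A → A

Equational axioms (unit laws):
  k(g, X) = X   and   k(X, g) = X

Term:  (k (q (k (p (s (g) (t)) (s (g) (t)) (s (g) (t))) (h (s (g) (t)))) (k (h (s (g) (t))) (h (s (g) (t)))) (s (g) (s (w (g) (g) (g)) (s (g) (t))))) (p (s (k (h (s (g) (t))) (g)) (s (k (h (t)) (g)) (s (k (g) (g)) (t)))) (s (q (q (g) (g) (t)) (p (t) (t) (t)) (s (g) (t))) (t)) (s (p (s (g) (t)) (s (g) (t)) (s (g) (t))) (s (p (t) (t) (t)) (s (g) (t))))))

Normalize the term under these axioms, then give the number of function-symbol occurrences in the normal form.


size = 81

1. (k (q (k (p (s (g) (t)) (s (g) (t)) (s (g) (t))) (h (s (g) (t)))) (k (h (s (g) (t))) (h (s (g) (t)))) (s (g) (s (w (g) (g) (g)) (s (g) (t))))) (p (s (k (h (s (g) (t))) (g)) (s (k (h (t)) (g)) (s (k (g) (g)) (t)))) (s (q (q (g) (g) (t)) (p (t) (t) (t)) (s (g) (t))) (t)) (s (p (s (g) (t)) (s (g) (t)) (s (g) (t))) (s (p (t) (t) (t)) (s (g) (t))))))  →  (k (q (k (p (s (g) (t)) (s (g) (t)) (s (g) (t))) (h (s (g) (t)))) (k (h (s (g) (t))) (h (s (g) (t)))) (s (g) (s (w (g) (g) (g)) (s (g) (t))))) (p (s (h (s (g) (t))) (s (k (h (t)) (g)) (s (k (g) (g)) (t)))) (s (q (q (g) (g) (t)) (p (t) (t) (t)) (s (g) (t))) (t)) (s (p (s (g) (t)) (s (g) (t)) (s (g) (t))) (s (p (t) (t) (t)) (s (g) (t))))))
2. (k (q (k (p (s (g) (t)) (s (g) (t)) (s (g) (t))) (h (s (g) (t)))) (k (h (s (g) (t))) (h (s (g) (t)))) (s (g) (s (w (g) (g) (g)) (s (g) (t))))) (p (s (h (s (g) (t))) (s (k (h (t)) (g)) (s (k (g) (g)) (t)))) (s (q (q (g) (g) (t)) (p (t) (t) (t)) (s (g) (t))) (t)) (s (p (s (g) (t)) (s (g) (t)) (s (g) (t))) (s (p (t) (t) (t)) (s (g) (t))))))  →  (k (q (k (p (s (g) (t)) (s (g) (t)) (s (g) (t))) (h (s (g) (t)))) (k (h (s (g) (t))) (h (s (g) (t)))) (s (g) (s (w (g) (g) (g)) (s (g) (t))))) (p (s (h (s (g) (t))) (s (h (t)) (s (k (g) (g)) (t)))) (s (q (q (g) (g) (t)) (p (t) (t) (t)) (s (g) (t))) (t)) (s (p (s (g) (t)) (s (g) (t)) (s (g) (t))) (s (p (t) (t) (t)) (s (g) (t))))))
3. (k (q (k (p (s (g) (t)) (s (g) (t)) (s (g) (t))) (h (s (g) (t)))) (k (h (s (g) (t))) (h (s (g) (t)))) (s (g) (s (w (g) (g) (g)) (s (g) (t))))) (p (s (h (s (g) (t))) (s (h (t)) (s (k (g) (g)) (t)))) (s (q (q (g) (g) (t)) (p (t) (t) (t)) (s (g) (t))) (t)) (s (p (s (g) (t)) (s (g) (t)) (s (g) (t))) (s (p (t) (t) (t)) (s (g) (t))))))  →  (k (q (k (p (s (g) (t)) (s (g) (t)) (s (g) (t))) (h (s (g) (t)))) (k (h (s (g) (t))) (h (s (g) (t)))) (s (g) (s (w (g) (g) (g)) (s (g) (t))))) (p (s (h (s (g) (t))) (s (h (t)) (s (g) (t)))) (s (q (q (g) (g) (t)) (p (t) (t) (t)) (s (g) (t))) (t)) (s (p (s (g) (t)) (s (g) (t)) (s (g) (t))) (s (p (t) (t) (t)) (s (g) (t))))))
normal form: (k (q (k (p (s (g) (t)) (s (g) (t)) (s (g) (t))) (h (s (g) (t)))) (k (h (s (g) (t))) (h (s (g) (t)))) (s (g) (s (w (g) (g) (g)) (s (g) (t))))) (p (s (h (s (g) (t))) (s (h (t)) (s (g) (t)))) (s (q (q (g) (g) (t)) (p (t) (t) (t)) (s (g) (t))) (t)) (s (p (s (g) (t)) (s (g) (t)) (s (g) (t))) (s (p (t) (t) (t)) (s (g) (t))))))


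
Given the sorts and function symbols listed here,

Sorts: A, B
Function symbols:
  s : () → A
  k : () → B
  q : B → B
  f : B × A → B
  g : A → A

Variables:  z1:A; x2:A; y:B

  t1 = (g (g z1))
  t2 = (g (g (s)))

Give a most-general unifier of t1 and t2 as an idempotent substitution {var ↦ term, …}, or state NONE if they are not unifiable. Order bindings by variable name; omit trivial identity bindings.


{z1 ↦ (s)}


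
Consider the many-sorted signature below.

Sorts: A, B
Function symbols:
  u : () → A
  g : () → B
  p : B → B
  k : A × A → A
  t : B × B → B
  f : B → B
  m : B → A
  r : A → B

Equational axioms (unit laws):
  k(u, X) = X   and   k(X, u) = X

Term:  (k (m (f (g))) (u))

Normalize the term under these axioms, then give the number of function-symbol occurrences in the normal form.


size = 3

1. (k (m (f (g))) (u))  →  (m (f (g)))
normal form: (m (f (g)))


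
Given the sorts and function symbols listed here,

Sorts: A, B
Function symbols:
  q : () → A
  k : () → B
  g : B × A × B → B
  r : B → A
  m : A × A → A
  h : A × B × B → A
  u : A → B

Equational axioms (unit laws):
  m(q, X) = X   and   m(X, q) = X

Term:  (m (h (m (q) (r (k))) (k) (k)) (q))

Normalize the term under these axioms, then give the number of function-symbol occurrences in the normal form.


1. (m (h (m (q) (r (k))) (k) (k)) (q))  →  (h (m (q) (r (k))) (k) (k))
2. (h (m (q) (r (k))) (k) (k))  →  (h (r (k)) (k) (k))
normal form: (h (r (k)) (k) (k))

size = 5


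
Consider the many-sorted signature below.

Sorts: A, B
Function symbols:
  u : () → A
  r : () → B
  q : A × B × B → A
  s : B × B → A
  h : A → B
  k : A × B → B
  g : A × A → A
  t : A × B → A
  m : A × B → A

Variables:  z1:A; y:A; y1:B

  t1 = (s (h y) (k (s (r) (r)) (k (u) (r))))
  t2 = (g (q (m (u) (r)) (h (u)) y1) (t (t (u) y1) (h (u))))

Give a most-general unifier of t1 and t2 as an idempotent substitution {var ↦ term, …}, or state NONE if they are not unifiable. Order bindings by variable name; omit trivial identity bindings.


NONE (not unifiable)

head clash or occurs-check failure — not unifiable


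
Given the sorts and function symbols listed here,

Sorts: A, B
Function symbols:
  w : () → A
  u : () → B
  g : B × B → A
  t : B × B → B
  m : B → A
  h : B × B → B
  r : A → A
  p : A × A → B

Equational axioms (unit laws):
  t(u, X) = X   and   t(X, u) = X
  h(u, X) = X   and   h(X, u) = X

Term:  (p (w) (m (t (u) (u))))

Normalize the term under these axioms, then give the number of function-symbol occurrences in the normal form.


size = 4

1. (p (w) (m (t (u) (u))))  →  (p (w) (m (u)))
normal form: (p (w) (m (u)))


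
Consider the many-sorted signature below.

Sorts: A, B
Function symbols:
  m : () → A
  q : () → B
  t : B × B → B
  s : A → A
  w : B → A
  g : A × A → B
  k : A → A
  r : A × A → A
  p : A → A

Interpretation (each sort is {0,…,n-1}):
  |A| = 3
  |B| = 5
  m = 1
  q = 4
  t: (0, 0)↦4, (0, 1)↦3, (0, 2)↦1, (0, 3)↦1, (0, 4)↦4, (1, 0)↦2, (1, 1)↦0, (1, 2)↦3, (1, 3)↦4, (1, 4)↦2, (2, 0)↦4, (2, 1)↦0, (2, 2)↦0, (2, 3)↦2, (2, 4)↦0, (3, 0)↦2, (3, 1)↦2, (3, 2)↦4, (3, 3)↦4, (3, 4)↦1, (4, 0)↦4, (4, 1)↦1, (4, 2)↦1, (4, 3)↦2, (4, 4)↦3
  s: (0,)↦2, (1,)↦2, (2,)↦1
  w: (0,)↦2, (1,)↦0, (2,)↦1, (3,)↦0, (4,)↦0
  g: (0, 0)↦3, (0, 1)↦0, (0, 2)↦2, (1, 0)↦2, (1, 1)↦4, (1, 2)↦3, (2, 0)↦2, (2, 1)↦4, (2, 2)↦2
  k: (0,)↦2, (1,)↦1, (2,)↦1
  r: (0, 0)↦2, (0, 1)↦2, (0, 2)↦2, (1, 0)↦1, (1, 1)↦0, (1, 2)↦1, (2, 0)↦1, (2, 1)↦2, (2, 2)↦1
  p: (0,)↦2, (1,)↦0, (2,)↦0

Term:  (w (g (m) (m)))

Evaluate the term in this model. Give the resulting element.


  m = 1
  m = 1
  (g (m) (m)) = g(1, 1) = 4
  (w (g (m) (m))) = w(4,) = 0

value = 0


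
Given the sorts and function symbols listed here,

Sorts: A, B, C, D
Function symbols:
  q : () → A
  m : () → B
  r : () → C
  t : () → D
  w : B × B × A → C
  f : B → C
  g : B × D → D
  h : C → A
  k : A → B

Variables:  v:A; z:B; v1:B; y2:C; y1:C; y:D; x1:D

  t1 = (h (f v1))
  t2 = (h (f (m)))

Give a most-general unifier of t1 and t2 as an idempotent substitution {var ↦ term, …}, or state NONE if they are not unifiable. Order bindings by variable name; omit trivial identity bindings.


{v1 ↦ (m)}


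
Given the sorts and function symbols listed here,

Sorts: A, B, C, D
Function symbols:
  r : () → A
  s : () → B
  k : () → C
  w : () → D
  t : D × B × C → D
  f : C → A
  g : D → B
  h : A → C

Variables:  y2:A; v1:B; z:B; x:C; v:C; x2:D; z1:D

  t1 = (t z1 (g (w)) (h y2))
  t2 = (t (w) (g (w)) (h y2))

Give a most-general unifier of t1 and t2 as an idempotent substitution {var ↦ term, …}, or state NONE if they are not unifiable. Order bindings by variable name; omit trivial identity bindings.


{z1 ↦ (w)}


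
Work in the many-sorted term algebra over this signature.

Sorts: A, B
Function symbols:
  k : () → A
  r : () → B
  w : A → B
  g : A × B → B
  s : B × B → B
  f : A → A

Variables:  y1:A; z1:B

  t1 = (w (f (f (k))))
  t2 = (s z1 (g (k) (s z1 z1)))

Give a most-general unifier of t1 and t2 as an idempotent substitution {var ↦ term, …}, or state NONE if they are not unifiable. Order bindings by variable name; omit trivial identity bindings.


head clash or occurs-check failure — not unifiable

NONE (not unifiable)


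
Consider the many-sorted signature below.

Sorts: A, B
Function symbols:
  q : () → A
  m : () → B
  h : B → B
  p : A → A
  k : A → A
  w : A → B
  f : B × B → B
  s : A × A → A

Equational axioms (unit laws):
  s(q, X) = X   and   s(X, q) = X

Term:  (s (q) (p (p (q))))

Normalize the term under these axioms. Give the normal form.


1. (s (q) (p (p (q))))  →  (p (p (q)))

normal form = (p (p (q)))
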